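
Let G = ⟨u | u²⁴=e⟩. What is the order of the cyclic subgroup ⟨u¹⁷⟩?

|⟨u¹⁷⟩| equals the order of u¹⁷. Compute successive powers until reaching e:
  (u¹⁷)¹ = u¹⁷, (u¹⁷)² = u¹⁰, (u¹⁷)³ = u³, (u¹⁷)⁴ = u²⁰, (u¹⁷)⁵ = u¹³, (u¹⁷)⁶ = u⁶, (u¹⁷)⁷ = u²³, (u¹⁷)⁸ = u¹⁶, (u¹⁷)⁹ = u⁹, (u¹⁷)¹⁰ = u², (u¹⁷)¹¹ = u¹⁹, (u¹⁷)¹² = u¹², (u¹⁷)¹³ = u⁵, (u¹⁷)¹⁴ = u²², (u¹⁷)¹⁵ = u¹⁵, (u¹⁷)¹⁶ = u⁸, (u¹⁷)¹⁷ = u, (u¹⁷)¹⁸ = u¹⁸, (u¹⁷)¹⁹ = u¹¹, (u¹⁷)²⁰ = u⁴, (u¹⁷)²¹ = u²¹, (u¹⁷)²² = u¹⁴, (u¹⁷)²³ = u⁷, (u¹⁷)²⁴ = e.
The smallest positive k with (u¹⁷)ᵏ = e is 24, so |⟨u¹⁷⟩| = 24.

Answer: 24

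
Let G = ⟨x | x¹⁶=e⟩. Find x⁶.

Compute successive powers of x, reducing at each step:
  x²: x · x = x²
  x³: (x²) · x = x³
  x⁴: (x³) · x = x⁴
  x⁵: (x⁴) · x = x⁵
  x⁶: (x⁵) · x = x⁶

Answer: x⁶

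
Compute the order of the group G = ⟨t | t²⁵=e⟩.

G is generated by a single element, so G is cyclic. The relator gives t²⁵ = e and no smaller power is forced to be e, so the 25 powers {e, t, t², t³, t⁴, t⁵, t⁶, t⁷, t⁸, t⁹, t²², t²³, t²¹, t²⁰, t²⁴, t¹², t¹³, t¹¹, t¹⁰, t¹⁴, t¹⁵, t¹⁶, t¹⁷, t¹⁸, t¹⁹} are distinct. Hence |G| = 25.

Answer: 25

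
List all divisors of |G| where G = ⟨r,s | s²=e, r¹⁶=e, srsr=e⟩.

|G| = 32 = 2⁵. By Lagrange's theorem the order of any subgroup divides 32; the divisors of 32 are 1, 2, 4, 8, 16, 32.

Answer: 1, 2, 4, 8, 16, 32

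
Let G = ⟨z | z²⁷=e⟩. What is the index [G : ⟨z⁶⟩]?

First find ord(z⁶) by computing successive powers:
  (z⁶)¹ = z⁶, (z⁶)² = z¹², (z⁶)³ = z¹⁸, (z⁶)⁴ = z²⁴, (z⁶)⁵ = z³, (z⁶)⁶ = z⁹, (z⁶)⁷ = z¹⁵, (z⁶)⁸ = z²¹, (z⁶)⁹ = e.
So |⟨z⁶⟩| = ord(z⁶) = 9. With |G| = 27, by Lagrange [G : ⟨z⁶⟩] = 27/9 = 3.

Answer: 3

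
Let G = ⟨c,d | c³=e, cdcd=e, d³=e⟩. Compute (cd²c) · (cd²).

Compute (cd²c) · (cd²) by multiplying left to right and reducing via the relations at each step:
  (cd²c) · c = c²d
  (c²d) · d² = c²

Answer: c²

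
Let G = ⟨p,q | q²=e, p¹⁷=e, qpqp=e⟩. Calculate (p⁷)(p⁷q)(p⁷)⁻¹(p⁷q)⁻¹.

[(p⁷), (p⁷q)] = (p⁷)·(p⁷q)·(p⁷)⁻¹·(p⁷q)⁻¹.
  (p⁷) · (p⁷q) = p¹⁴q
  (p¹⁴q) · (p¹⁰) = p⁴q
  (p⁴q) · (p⁷q) = p¹⁴

Answer: p¹⁴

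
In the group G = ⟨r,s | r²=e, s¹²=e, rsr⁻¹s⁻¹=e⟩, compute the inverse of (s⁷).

The order of (s⁷) is 12 (smallest k with (s⁷)ᵏ = e), so (s⁷)⁻¹ = (s⁷)¹¹ = s⁵.
Check: (s⁷) · (s⁵) → (s⁷) · s⁵ = e, giving e as required.

Answer: s⁵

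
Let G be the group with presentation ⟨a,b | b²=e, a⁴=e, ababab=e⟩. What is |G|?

Enumerate words in the generators, reducing via the relations: the distinct elements are
  {a, b, e, ab, a², a³, ba, aba, a²b, a³b, ba², ba³, aba², aba³, a²ba, a³ba, ba²b, aba²b, a²ba², a²ba³, a³ba², a³ba³, a²ba²b, a³ba²b}.
No further products give new elements, so |G| = 24.

Answer: 24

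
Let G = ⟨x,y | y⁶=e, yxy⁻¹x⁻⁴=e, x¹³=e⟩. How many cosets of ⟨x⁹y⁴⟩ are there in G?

First find ord(x⁹y⁴) by computing successive powers:
  (x⁹y⁴)¹ = x⁹y⁴, (x⁹y⁴)² = x¹²y², (x⁹y⁴)³ = e.
So |⟨x⁹y⁴⟩| = ord(x⁹y⁴) = 3. With |G| = 78, by Lagrange [G : ⟨x⁹y⁴⟩] = 78/3 = 26.

Answer: 26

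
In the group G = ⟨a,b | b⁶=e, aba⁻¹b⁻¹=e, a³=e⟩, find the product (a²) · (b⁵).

Compute (a²) · (b⁵) by multiplying left to right and reducing via the relations at each step:
  (a²) · b⁵ = a²b⁵

Answer: a²b⁵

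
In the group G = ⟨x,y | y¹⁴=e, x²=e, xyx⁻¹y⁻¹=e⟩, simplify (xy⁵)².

Compute successive powers of (xy⁵), reducing at each step:
  (xy⁵)²: (xy⁵) · x = y⁵;   (y⁵) · y⁵ = y¹⁰

Answer: y¹⁰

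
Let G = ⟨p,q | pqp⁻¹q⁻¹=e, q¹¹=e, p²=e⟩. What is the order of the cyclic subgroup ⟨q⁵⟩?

|⟨q⁵⟩| equals the order of q⁵. Compute successive powers until reaching e:
  (q⁵)¹ = q⁵, (q⁵)² = q¹⁰, (q⁵)³ = q⁴, (q⁵)⁴ = q⁹, (q⁵)⁵ = q³, (q⁵)⁶ = q⁸, (q⁵)⁷ = q², (q⁵)⁸ = q⁷, (q⁵)⁹ = q, (q⁵)¹⁰ = q⁶, (q⁵)¹¹ = e.
The smallest positive k with (q⁵)ᵏ = e is 11, so |⟨q⁵⟩| = 11.

Answer: 11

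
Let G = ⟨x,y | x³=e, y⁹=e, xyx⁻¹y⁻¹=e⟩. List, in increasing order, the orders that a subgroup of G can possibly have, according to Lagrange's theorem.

|G| = 27 = 3³. By Lagrange's theorem the order of any subgroup divides 27; the divisors of 27 are 1, 3, 9, 27.

Answer: 1, 3, 9, 27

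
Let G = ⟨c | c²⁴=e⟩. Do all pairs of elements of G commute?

G has a single generator, so G is cyclic and hence abelian.

Answer: Yes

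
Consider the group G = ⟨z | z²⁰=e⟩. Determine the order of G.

G is generated by a single element, so G is cyclic. The relator gives z²⁰ = e and no smaller power is forced to be e, so the 20 powers {e, z, z², z³, z⁴, z⁵, z⁶, z⁷, z⁸, z⁹, z¹², z¹³, z¹¹, z¹⁰, z¹⁴, z¹⁵, z¹⁶, z¹⁷, z¹⁸, z¹⁹} are distinct. Hence |G| = 20.

Answer: 20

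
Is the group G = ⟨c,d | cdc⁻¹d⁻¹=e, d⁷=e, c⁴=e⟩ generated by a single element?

|G| = 28. The element cd has order 28 (its powers give 28 distinct elements), so ⟨cd⟩ = G and G is cyclic.

Answer: Yes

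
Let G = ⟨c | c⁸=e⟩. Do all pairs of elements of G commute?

G has a single generator, so G is cyclic and hence abelian.

Answer: Yes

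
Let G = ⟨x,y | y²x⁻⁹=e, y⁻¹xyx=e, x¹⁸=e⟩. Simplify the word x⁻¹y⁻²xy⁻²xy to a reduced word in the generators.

Multiply left to right, reducing at each step:
  (x¹⁷) · y⁻² = x⁸
  (x⁸) · x = x⁹
  (x⁹) · y⁻² = e
  e · x = x
  x · y = xy

Answer: xy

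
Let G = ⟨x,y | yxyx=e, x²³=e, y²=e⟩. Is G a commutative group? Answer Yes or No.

x·y = xy but y·x = x²²y, so x·y ≠ y·x and G is not abelian.

Answer: No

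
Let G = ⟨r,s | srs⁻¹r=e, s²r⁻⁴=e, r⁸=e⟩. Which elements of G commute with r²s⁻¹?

⟨r²s⁻¹⟩ ⊆ C_G(r²s⁻¹) since powers of r²s⁻¹ commute with r²s⁻¹; so |C_G(r²s⁻¹)| ≥ |⟨r²s⁻¹⟩| = 4.
By orbit–stabilizer, |C_G(r²s⁻¹)| = |G| / |conj. class of r²s⁻¹| = 16 / 4 = 4.
The 4 elements commuting with r²s⁻¹ are {e, r⁴, r²s, r²s⁻¹}.

Answer: {e, r⁴, r²s, r²s⁻¹}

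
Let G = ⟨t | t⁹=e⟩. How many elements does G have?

G is generated by a single element, so G is cyclic. The relator gives t⁹ = e and no smaller power is forced to be e, so the 9 powers {e, t, t², t³, t⁴, t⁵, t⁶, t⁷, t⁸} are distinct. Hence |G| = 9.

Answer: 9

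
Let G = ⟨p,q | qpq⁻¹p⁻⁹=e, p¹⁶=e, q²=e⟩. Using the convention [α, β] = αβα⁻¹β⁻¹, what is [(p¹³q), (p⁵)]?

[(p¹³q), (p⁵)] = (p¹³q)·(p⁵)·(p¹³q)⁻¹·(p⁵)⁻¹.
  (p¹³q) · (p⁵) = p¹⁰q
  (p¹⁰q) · (p¹¹q) = p¹³
  (p¹³) · (p¹¹) = p⁸

Answer: p⁸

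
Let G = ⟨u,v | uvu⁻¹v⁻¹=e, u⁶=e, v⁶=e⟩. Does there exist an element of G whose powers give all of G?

|G| = 36, but the maximum element order in G is 6 < 36. No single element generates all of G, so G is not cyclic.

Answer: No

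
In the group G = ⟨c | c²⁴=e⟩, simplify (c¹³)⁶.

Compute successive powers of (c¹³), reducing at each step:
  (c¹³)²: (c¹³) · c¹³ = c²
  (c¹³)³: (c²) · c¹³ = c¹⁵
  (c¹³)⁴: (c¹⁵) · c¹³ = c⁴
  (c¹³)⁵: (c⁴) · c¹³ = c¹⁷
  (c¹³)⁶: (c¹⁷) · c¹³ = c⁶

Answer: c⁶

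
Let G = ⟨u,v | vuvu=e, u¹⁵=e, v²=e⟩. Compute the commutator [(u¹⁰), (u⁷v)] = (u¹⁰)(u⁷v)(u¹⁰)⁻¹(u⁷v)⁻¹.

[(u¹⁰), (u⁷v)] = (u¹⁰)·(u⁷v)·(u¹⁰)⁻¹·(u⁷v)⁻¹.
  (u¹⁰) · (u⁷v) = u²v
  (u²v) · (u⁵) = u¹²v
  (u¹²v) · (u⁷v) = u⁵

Answer: u⁵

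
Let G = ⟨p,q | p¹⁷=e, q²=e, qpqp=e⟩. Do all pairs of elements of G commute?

p·q = pq but q·p = p¹⁶q, so p·q ≠ q·p and G is not abelian.

Answer: No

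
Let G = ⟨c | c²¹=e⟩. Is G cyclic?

|G| = 21. The element c has order 21 (its powers give 21 distinct elements), so ⟨c⟩ = G and G is cyclic.

Answer: Yes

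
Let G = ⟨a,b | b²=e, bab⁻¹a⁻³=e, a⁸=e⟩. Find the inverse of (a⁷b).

The order of (a⁷b) is 4 (smallest k with (a⁷b)ᵏ = e), so (a⁷b)⁻¹ = (a⁷b)³ = a³b.
Check: (a⁷b) · (a³b) → (a⁷b) · a³ = b;   b · b = e, giving e as required.

Answer: a³b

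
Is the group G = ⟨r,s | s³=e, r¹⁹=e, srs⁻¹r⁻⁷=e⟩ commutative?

r·s = rs but s·r = r⁷s, so r·s ≠ s·r and G is not abelian.

Answer: No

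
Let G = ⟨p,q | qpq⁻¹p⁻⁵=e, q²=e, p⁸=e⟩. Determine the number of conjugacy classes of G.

The conjugacy classes (representative and size) are:
  [e] (size 1), [p⁵] (size 2), [p²] (size 1), [p⁷] (size 2), [p⁴] (size 1), [p⁶] (size 1), [q] (size 2), [p⁵q] (size 2), [p²q] (size 2), [p³q] (size 2).
Class equation: 1 + 2 + 1 + 2 + 1 + 1 + 2 + 2 + 2 + 2 = 16 = |G|. So G has 10 conjugacy classes.

Answer: 10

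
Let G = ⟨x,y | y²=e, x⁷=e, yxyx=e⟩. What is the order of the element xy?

Compute successive powers until reaching e:
  (xy)¹ = xy, (xy)² = e.
The smallest positive k with (xy)ᵏ = e is 2.

Answer: 2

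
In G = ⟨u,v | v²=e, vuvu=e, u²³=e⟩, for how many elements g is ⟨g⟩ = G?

⟨g⟩ = G would require ord(g) = |G| = 46, but the maximum element order in G is 23 < 46. So G is not cyclic and no single element generates it: the count is 0.

Answer: 0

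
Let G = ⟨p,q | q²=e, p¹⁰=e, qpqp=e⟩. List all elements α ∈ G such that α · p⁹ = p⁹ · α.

⟨p⁹⟩ ⊆ C_G(p⁹) since powers of p⁹ commute with p⁹; so |C_G(p⁹)| ≥ |⟨p⁹⟩| = 10.
By orbit–stabilizer, |C_G(p⁹)| = |G| / |conj. class of p⁹| = 20 / 2 = 10.
The 10 elements commuting with p⁹ are {e, p, p², p³, p⁴, p⁵, p⁶, p⁷, p⁸, p⁹}.

Answer: {e, p, p², p³, p⁴, p⁵, p⁶, p⁷, p⁸, p⁹}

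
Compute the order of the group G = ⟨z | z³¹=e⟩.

G is generated by a single element, so G is cyclic. The relator gives z³¹ = e and no smaller power is forced to be e, so the 31 powers {e, z, z², z³, z⁴, z⁵, z⁶, z⁷, z⁸, z⁹, z²², z²³, z²¹, z²⁰, z²⁴, z²⁵, z²⁶, z²⁷, z²⁸, z²⁹, z³⁰, z¹², z¹³, z¹¹, z¹⁰, z¹⁴, z¹⁵, z¹⁶, z¹⁷, z¹⁸, z¹⁹} are distinct. Hence |G| = 31.

Answer: 31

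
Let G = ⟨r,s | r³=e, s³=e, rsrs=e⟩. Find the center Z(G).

An element z ∈ Z(G) iff z commutes with every generator.
For example e is central: e·r = r = r·e; e·s = s = s·e.
Whereas r ∉ Z(G) since r·s = rs ≠ r²s² = s·r.
Checking each of the 12 elements this way gives Z(G) = {e}, of order 1.

Answer: {e}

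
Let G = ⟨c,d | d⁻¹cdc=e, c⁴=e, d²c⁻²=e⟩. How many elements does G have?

Enumerate words in the generators, reducing via the relations: the distinct elements are
  {c, d, e, cd, c², c³, d⁻¹, cd⁻¹}.
No further products give new elements, so |G| = 8.

Answer: 8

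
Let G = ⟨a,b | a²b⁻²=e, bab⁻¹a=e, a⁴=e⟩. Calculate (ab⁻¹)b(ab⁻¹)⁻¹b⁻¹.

[(ab⁻¹), b] = (ab⁻¹)·b·(ab⁻¹)⁻¹·b⁻¹.
  (ab⁻¹) · b = a
  a · (ab) = b⁻¹
  (b⁻¹) · (b⁻¹) = a²

Answer: a²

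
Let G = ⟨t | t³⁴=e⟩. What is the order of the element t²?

Compute successive powers until reaching e:
  (t²)¹ = t², (t²)² = t⁴, (t²)³ = t⁶, (t²)⁴ = t⁸, (t²)⁵ = t¹⁰, (t²)⁶ = t¹², (t²)⁷ = t¹⁴, (t²)⁸ = t¹⁶, (t²)⁹ = t¹⁸, (t²)¹⁰ = t²⁰, (t²)¹¹ = t²², (t²)¹² = t²⁴, (t²)¹³ = t²⁶, (t²)¹⁴ = t²⁸, (t²)¹⁵ = t³⁰, (t²)¹⁶ = t³², (t²)¹⁷ = e.
The smallest positive k with (t²)ᵏ = e is 17.

Answer: 17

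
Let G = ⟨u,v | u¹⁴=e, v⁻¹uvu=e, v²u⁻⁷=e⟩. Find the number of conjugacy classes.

The conjugacy classes (representative and size) are:
  [e] (size 1), [u¹³] (size 2), [u¹²] (size 2), [u¹¹] (size 2), [u⁴] (size 2), [u⁵] (size 2), [u⁸] (size 2), [u⁷] (size 1), [u⁵v⁻¹] (size 7), [u⁵v] (size 7).
Class equation: 1 + 2 + 2 + 2 + 2 + 2 + 2 + 1 + 7 + 7 = 28 = |G|. So G has 10 conjugacy classes.

Answer: 10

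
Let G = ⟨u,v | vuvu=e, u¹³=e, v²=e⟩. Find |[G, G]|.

G' = [G, G] is generated by all commutators. The generator-pair commutators are: [u, v] = u².
The subgroup they normally generate is {e, u, u², u³, u⁴, u⁵, u⁶, u⁷, u⁸, u⁹, u¹⁰, u¹¹, u¹²}, of order 13.
Check: |G/G'| = 26/13 = 2 is the order of the abelianisation.

Answer: 13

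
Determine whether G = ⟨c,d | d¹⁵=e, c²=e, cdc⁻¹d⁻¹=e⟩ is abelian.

Each pair of generators commutes: c·d = cd = d·c. Since the generators pairwise commute, every element of G commutes with every other, so G is abelian.

Answer: Yes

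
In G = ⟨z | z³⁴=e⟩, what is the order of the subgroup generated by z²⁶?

|⟨z²⁶⟩| equals the order of z²⁶. Compute successive powers until reaching e:
  (z²⁶)¹ = z²⁶, (z²⁶)² = z¹⁸, (z²⁶)³ = z¹⁰, (z²⁶)⁴ = z², (z²⁶)⁵ = z²⁸, (z²⁶)⁶ = z²⁰, (z²⁶)⁷ = z¹², (z²⁶)⁸ = z⁴, (z²⁶)⁹ = z³⁰, (z²⁶)¹⁰ = z²², (z²⁶)¹¹ = z¹⁴, (z²⁶)¹² = z⁶, (z²⁶)¹³ = z³², (z²⁶)¹⁴ = z²⁴, (z²⁶)¹⁵ = z¹⁶, (z²⁶)¹⁶ = z⁸, (z²⁶)¹⁷ = e.
The smallest positive k with (z²⁶)ᵏ = e is 17, so |⟨z²⁶⟩| = 17.

Answer: 17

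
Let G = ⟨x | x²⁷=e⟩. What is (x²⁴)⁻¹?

The order of (x²⁴) is 9 (smallest k with (x²⁴)ᵏ = e), so (x²⁴)⁻¹ = (x²⁴)⁸ = x³.
Check: (x²⁴) · (x³) → (x²⁴) · x³ = e, giving e as required.

Answer: x³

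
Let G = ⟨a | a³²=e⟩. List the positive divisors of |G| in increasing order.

|G| = 32 = 2⁵. By Lagrange's theorem the order of any subgroup divides 32; the divisors of 32 are 1, 2, 4, 8, 16, 32.

Answer: 1, 2, 4, 8, 16, 32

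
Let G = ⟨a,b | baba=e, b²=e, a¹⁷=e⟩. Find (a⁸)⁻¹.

The order of (a⁸) is 17 (smallest k with (a⁸)ᵏ = e), so (a⁸)⁻¹ = (a⁸)¹⁶ = a⁹.
Check: (a⁸) · (a⁹) → (a⁸) · a⁹ = e, giving e as required.

Answer: a⁹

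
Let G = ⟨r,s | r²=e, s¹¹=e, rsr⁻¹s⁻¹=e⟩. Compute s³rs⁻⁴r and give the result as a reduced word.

Multiply left to right, reducing at each step:
  (s³) · r = rs³
  (rs³) · s⁻⁴ = rs¹⁰
  (rs¹⁰) · r = s¹⁰

Answer: s¹⁰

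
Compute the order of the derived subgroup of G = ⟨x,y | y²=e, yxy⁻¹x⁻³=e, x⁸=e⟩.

G' = [G, G] is generated by all commutators. The generator-pair commutators are: [x, y] = x⁶.
The subgroup they normally generate is {e, x², x⁴, x⁶}, of order 4.
Check: |G/G'| = 16/4 = 4 is the order of the abelianisation.

Answer: 4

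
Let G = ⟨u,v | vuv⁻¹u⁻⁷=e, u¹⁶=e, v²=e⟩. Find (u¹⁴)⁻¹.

The order of (u¹⁴) is 8 (smallest k with (u¹⁴)ᵏ = e), so (u¹⁴)⁻¹ = (u¹⁴)⁷ = u².
Check: (u¹⁴) · (u²) → (u¹⁴) · u² = e, giving e as required.

Answer: u²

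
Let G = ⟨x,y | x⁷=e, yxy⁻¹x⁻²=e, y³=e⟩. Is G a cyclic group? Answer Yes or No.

Every cyclic group is abelian. But x·y = xy while y·x = x²y, so x·y ≠ y·x and G is not abelian. Hence G is not cyclic.

Answer: No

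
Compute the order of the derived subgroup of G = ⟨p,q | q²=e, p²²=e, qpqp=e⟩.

G' = [G, G] is generated by all commutators. The generator-pair commutators are: [p, q] = p².
The subgroup they normally generate is {e, p², p⁴, p⁶, p⁸, p¹⁰, p¹², p¹⁴, p¹⁶, p¹⁸, p²⁰}, of order 11.
Check: |G/G'| = 44/11 = 4 is the order of the abelianisation.

Answer: 11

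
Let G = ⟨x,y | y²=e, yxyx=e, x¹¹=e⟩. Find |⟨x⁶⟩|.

|⟨x⁶⟩| equals the order of x⁶. Compute successive powers until reaching e:
  (x⁶)¹ = x⁶, (x⁶)² = x, (x⁶)³ = x⁷, (x⁶)⁴ = x², (x⁶)⁵ = x⁸, (x⁶)⁶ = x³, (x⁶)⁷ = x⁹, (x⁶)⁸ = x⁴, (x⁶)⁹ = x¹⁰, (x⁶)¹⁰ = x⁵, (x⁶)¹¹ = e.
The smallest positive k with (x⁶)ᵏ = e is 11, so |⟨x⁶⟩| = 11.

Answer: 11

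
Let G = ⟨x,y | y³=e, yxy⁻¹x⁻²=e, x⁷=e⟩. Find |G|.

Enumerate words in the generators, reducing via the relations: the distinct elements are
  {e, x, y, xy, x², x³, x⁴, x⁵, x⁶, y², xy², x²y, x³y, x⁴y, x⁵y, x⁶y, x²y², x³y², x⁴y², x⁵y², x⁶y²}.
No further products give new elements, so |G| = 21.

Answer: 21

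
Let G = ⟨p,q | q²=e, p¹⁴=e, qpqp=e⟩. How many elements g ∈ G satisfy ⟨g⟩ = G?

⟨g⟩ = G would require ord(g) = |G| = 28, but the maximum element order in G is 14 < 28. So G is not cyclic and no single element generates it: the count is 0.

Answer: 0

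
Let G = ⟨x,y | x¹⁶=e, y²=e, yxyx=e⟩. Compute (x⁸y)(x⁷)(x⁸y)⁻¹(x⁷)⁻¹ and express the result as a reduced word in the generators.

[(x⁸y), (x⁷)] = (x⁸y)·(x⁷)·(x⁸y)⁻¹·(x⁷)⁻¹.
  (x⁸y) · (x⁷) = xy
  (xy) · (x⁸y) = x⁹
  (x⁹) · (x⁹) = x²

Answer: x²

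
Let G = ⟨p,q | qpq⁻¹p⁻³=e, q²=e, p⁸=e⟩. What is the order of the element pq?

Compute successive powers until reaching e:
  (pq)¹ = pq, (pq)² = p⁴, (pq)³ = p⁵q, (pq)⁴ = e.
The smallest positive k with (pq)ᵏ = e is 4.

Answer: 4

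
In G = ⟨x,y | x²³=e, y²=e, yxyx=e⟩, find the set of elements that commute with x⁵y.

⟨x⁵y⟩ ⊆ C_G(x⁵y) since powers of x⁵y commute with x⁵y; so |C_G(x⁵y)| ≥ |⟨x⁵y⟩| = 2.
By orbit–stabilizer, |C_G(x⁵y)| = |G| / |conj. class of x⁵y| = 46 / 23 = 2.
The 2 elements commuting with x⁵y are {e, x⁵y}.

Answer: {e, x⁵y}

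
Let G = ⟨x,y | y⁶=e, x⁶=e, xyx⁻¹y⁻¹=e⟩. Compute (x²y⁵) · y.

Compute (x²y⁵) · y by multiplying left to right and reducing via the relations at each step:
  (x²y⁵) · y = x²

Answer: x²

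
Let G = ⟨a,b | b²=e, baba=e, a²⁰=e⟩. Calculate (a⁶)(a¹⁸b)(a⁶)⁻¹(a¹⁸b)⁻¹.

[(a⁶), (a¹⁸b)] = (a⁶)·(a¹⁸b)·(a⁶)⁻¹·(a¹⁸b)⁻¹.
  (a⁶) · (a¹⁸b) = a⁴b
  (a⁴b) · (a¹⁴) = a¹⁰b
  (a¹⁰b) · (a¹⁸b) = a¹²

Answer: a¹²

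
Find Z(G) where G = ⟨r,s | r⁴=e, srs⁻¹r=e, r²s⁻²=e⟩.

An element z ∈ Z(G) iff z commutes with every generator.
For example r² is central: (r²)·r = r³ = r·(r²); (r²)·s = s⁻¹ = s·(r²).
Whereas r ∉ Z(G) since r·s = rs ≠ rs⁻¹ = s·r.
Checking each of the 8 elements this way gives Z(G) = {e, r²}, of order 2.

Answer: {e, r²}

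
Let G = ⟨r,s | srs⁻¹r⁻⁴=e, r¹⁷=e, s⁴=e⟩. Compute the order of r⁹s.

Compute successive powers until reaching e:
  (r⁹s)¹ = r⁹s, (r⁹s)² = r¹¹s², (r⁹s)³ = r²s³, (r⁹s)⁴ = e.
The smallest positive k with (r⁹s)ᵏ = e is 4.

Answer: 4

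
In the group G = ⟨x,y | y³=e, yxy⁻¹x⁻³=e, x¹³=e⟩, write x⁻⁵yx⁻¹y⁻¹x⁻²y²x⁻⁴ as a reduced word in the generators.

Multiply left to right, reducing at each step:
  (x⁸) · y = x⁸y
  (x⁸y) · x⁻¹ = x⁵y
  (x⁵y) · y⁻¹ = x⁵
  (x⁵) · x⁻² = x³
  (x³) · y² = x³y²
  (x³y²) · x⁻⁴ = x⁶y²

Answer: x⁶y²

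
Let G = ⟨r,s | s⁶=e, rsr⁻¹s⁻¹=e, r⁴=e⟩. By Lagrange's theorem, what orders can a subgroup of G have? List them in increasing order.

|G| = 24 = 2³ · 3. By Lagrange's theorem the order of any subgroup divides 24; the divisors of 24 are 1, 2, 3, 4, 6, 8, 12, 24.

Answer: 1, 2, 3, 4, 6, 8, 12, 24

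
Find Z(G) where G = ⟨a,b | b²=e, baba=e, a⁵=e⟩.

An element z ∈ Z(G) iff z commutes with every generator.
For example e is central: e·a = a = a·e; e·b = b = b·e.
Whereas a ∉ Z(G) since a·b = ab ≠ a⁴b = b·a.
Checking each of the 10 elements this way gives Z(G) = {e}, of order 1.

Answer: {e}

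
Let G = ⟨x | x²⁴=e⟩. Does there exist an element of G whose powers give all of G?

|G| = 24. The element x has order 24 (its powers give 24 distinct elements), so ⟨x⟩ = G and G is cyclic.

Answer: Yes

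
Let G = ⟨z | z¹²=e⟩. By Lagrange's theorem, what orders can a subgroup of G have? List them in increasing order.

|G| = 12 = 2² · 3. By Lagrange's theorem the order of any subgroup divides 12; the divisors of 12 are 1, 2, 3, 4, 6, 12.

Answer: 1, 2, 3, 4, 6, 12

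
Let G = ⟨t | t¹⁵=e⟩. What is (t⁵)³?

Compute successive powers of (t⁵), reducing at each step:
  (t⁵)²: (t⁵) · t⁵ = t¹⁰
  (t⁵)³: (t¹⁰) · t⁵ = e

Answer: e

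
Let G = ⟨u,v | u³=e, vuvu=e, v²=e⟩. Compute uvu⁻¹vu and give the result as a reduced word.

Multiply left to right, reducing at each step:
  u · v = uv
  (uv) · u⁻¹ = u²v
  (u²v) · v = u²
  (u²) · u = e

Answer: e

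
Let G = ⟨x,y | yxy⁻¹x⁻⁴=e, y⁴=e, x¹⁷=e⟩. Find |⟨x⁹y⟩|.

|⟨x⁹y⟩| equals the order of x⁹y. Compute successive powers until reaching e:
  (x⁹y)¹ = x⁹y, (x⁹y)² = x¹¹y², (x⁹y)³ = x²y³, (x⁹y)⁴ = e.
The smallest positive k with (x⁹y)ᵏ = e is 4, so |⟨x⁹y⟩| = 4.

Answer: 4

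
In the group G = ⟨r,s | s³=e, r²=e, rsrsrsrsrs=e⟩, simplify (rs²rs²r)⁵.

Compute successive powers of (rs²rs²r), reducing at each step:
  (rs²rs²r)²: (rs²rs²r) · r = rs²rs²;   (rs²rs²) · s² = rs²rs;   (rs²rs) · r = rs²rsr;   (rs²rsr) · s² = rs²rsrs²;   (rs²rsrs²) · r = rs²rsrs²r
  (rs²rs²r)³: (rs²rsrs²r) · r = rs²rsrs²;   (rs²rsrs²) · s² = rs²rsrs;   (rs²rsrs) · r = rsrs²rs²;   (rsrs²rs²) · s² = rsrs²rs;   (rsrs²rs) · r = rsrs²rsr
  (rs²rs²r)⁴: (rsrs²rsr) · r = rsrs²rs;   (rsrs²rs) · s² = rsrs²r;   (rsrs²r) · r = rsrs²;   (rsrs²) · s² = rsrs;   (rsrs) · r = rsrsr
  (rs²rs²r)⁵: (rsrsr) · r = rsrs;   (rsrs) · s² = rsr;   (rsr) · r = rs;   (rs) · s² = r;   r · r = e

Answer: e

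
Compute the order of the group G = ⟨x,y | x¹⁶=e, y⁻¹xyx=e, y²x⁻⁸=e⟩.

Enumerate words in the generators, reducing via the relations: the distinct elements are
  {e, x, y, xy, x², x³, x⁴, x⁵, x⁶, x⁷, x⁸, x⁹, x²y, x³y, x¹², x¹³, x¹¹, x¹⁰, x¹⁴, x¹⁵, x⁴y, x⁵y, x⁶y, x⁷y, y⁻¹, xy⁻¹, x²y⁻¹, x³y⁻¹, x⁴y⁻¹, x⁵y⁻¹, x⁶y⁻¹, x⁷y⁻¹}.
No further products give new elements, so |G| = 32.

Answer: 32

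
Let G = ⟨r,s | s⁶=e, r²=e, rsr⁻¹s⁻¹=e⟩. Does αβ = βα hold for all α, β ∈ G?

Each pair of generators commutes: r·s = rs = s·r. Since the generators pairwise commute, every element of G commutes with every other, so G is abelian.

Answer: Yes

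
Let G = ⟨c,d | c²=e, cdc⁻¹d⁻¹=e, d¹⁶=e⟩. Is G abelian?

Each pair of generators commutes: c·d = cd = d·c. Since the generators pairwise commute, every element of G commutes with every other, so G is abelian.

Answer: Yes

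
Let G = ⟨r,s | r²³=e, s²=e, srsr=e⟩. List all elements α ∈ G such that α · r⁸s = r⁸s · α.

⟨r⁸s⟩ ⊆ C_G(r⁸s) since powers of r⁸s commute with r⁸s; so |C_G(r⁸s)| ≥ |⟨r⁸s⟩| = 2.
By orbit–stabilizer, |C_G(r⁸s)| = |G| / |conj. class of r⁸s| = 46 / 23 = 2.
The 2 elements commuting with r⁸s are {e, r⁸s}.

Answer: {e, r⁸s}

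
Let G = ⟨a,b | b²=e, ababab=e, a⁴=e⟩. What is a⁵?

Compute successive powers of a, reducing at each step:
  a²: a · a = a²
  a³: (a²) · a = a³
  a⁴: (a³) · a = e
  a⁵: e · a = a

Answer: a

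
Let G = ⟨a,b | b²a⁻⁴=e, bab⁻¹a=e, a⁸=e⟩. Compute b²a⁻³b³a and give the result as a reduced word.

Multiply left to right, reducing at each step:
  (a⁴) · a⁻³ = a
  a · b³ = ab⁻¹
  (ab⁻¹) · a = b⁻¹

Answer: b⁻¹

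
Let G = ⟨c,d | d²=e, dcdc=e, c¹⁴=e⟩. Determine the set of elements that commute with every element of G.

An element z ∈ Z(G) iff z commutes with every generator.
For example c⁷ is central: (c⁷)·c = c⁸ = c·(c⁷); (c⁷)·d = c⁷d = d·(c⁷).
Whereas c ∉ Z(G) since c·d = cd ≠ c¹³d = d·c.
Checking each of the 28 elements this way gives Z(G) = {e, c⁷}, of order 2.

Answer: {e, c⁷}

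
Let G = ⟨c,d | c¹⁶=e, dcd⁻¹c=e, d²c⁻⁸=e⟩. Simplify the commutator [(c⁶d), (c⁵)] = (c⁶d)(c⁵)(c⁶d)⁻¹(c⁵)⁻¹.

[(c⁶d), (c⁵)] = (c⁶d)·(c⁵)·(c⁶d)⁻¹·(c⁵)⁻¹.
  (c⁶d) · (c⁵) = cd
  (cd) · (c⁶d⁻¹) = c¹¹
  (c¹¹) · (c¹¹) = c⁶

Answer: c⁶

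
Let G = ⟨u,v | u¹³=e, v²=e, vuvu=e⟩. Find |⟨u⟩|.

|⟨u⟩| equals the order of u. Compute successive powers until reaching e:
  u¹ = u, u² = u², u³ = u³, u⁴ = u⁴, u⁵ = u⁵, u⁶ = u⁶, u⁷ = u⁷, u⁸ = u⁸, u⁹ = u⁹, u¹⁰ = u¹⁰, u¹¹ = u¹¹, u¹² = u¹², u¹³ = e.
The smallest positive k with uᵏ = e is 13, so |⟨u⟩| = 13.

Answer: 13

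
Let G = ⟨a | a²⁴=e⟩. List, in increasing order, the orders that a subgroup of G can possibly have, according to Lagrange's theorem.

|G| = 24 = 2³ · 3. By Lagrange's theorem the order of any subgroup divides 24; the divisors of 24 are 1, 2, 3, 4, 6, 8, 12, 24.

Answer: 1, 2, 3, 4, 6, 8, 12, 24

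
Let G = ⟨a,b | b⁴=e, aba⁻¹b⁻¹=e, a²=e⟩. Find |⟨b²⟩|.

|⟨b²⟩| equals the order of b². Compute successive powers until reaching e:
  (b²)¹ = b², (b²)² = e.
The smallest positive k with (b²)ᵏ = e is 2, so |⟨b²⟩| = 2.

Answer: 2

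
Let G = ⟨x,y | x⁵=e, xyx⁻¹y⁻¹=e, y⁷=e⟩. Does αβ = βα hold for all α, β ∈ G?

Each pair of generators commutes: x·y = xy = y·x. Since the generators pairwise commute, every element of G commutes with every other, so G is abelian.

Answer: Yes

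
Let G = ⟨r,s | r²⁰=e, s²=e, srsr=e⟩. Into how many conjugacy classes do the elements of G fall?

The conjugacy classes (representative and size) are:
  [e] (size 1), [r] (size 2), [r¹⁸] (size 2), [r³] (size 2), [r⁴] (size 2), [r¹⁵] (size 2), [r¹⁴] (size 2), [r⁷] (size 2), [r¹²] (size 2), [r¹¹] (size 2), [r¹⁰] (size 1), [r¹⁸s] (size 10), [r⁵s] (size 10).
Class equation: 1 + 2 + 2 + 2 + 2 + 2 + 2 + 2 + 2 + 2 + 1 + 10 + 10 = 40 = |G|. So G has 13 conjugacy classes.

Answer: 13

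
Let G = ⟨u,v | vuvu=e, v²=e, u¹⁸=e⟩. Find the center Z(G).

An element z ∈ Z(G) iff z commutes with every generator.
For example u⁹ is central: (u⁹)·u = u¹⁰ = u·(u⁹); (u⁹)·v = u⁹v = v·(u⁹).
Whereas u ∉ Z(G) since u·v = uv ≠ u¹⁷v = v·u.
Checking each of the 36 elements this way gives Z(G) = {e, u⁹}, of order 2.

Answer: {e, u⁹}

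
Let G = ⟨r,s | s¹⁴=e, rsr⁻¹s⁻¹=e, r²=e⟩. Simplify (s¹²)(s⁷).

Compute (s¹²) · (s⁷) by multiplying left to right and reducing via the relations at each step:
  (s¹²) · s⁷ = s⁵

Answer: s⁵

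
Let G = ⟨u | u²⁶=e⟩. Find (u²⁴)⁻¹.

The order of (u²⁴) is 13 (smallest k with (u²⁴)ᵏ = e), so (u²⁴)⁻¹ = (u²⁴)¹² = u².
Check: (u²⁴) · (u²) → (u²⁴) · u² = e, giving e as required.

Answer: u²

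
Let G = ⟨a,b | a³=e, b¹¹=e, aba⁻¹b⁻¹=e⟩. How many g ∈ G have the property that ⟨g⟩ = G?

G is cyclic of order 33. An element generates G iff its order is 33, and a cyclic group of order 33 has exactly φ(33) = 20 such elements.

Answer: 20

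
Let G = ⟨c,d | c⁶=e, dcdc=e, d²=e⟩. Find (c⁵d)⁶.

Compute successive powers of (c⁵d), reducing at each step:
  (c⁵d)²: (c⁵d) · c⁵ = d;   d · d = e
  (c⁵d)³: e · c⁵ = c⁵;   (c⁵) · d = c⁵d
  (c⁵d)⁴: (c⁵d) · c⁵ = d;   d · d = e
  (c⁵d)⁵: e · c⁵ = c⁵;   (c⁵) · d = c⁵d
  (c⁵d)⁶: (c⁵d) · c⁵ = d;   d · d = e

Answer: e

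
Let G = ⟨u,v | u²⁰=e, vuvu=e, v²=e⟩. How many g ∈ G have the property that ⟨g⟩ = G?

⟨g⟩ = G would require ord(g) = |G| = 40, but the maximum element order in G is 20 < 40. So G is not cyclic and no single element generates it: the count is 0.

Answer: 0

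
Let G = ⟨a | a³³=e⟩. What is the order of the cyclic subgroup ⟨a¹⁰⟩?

|⟨a¹⁰⟩| equals the order of a¹⁰. Compute successive powers until reaching e:
  (a¹⁰)¹ = a¹⁰, (a¹⁰)² = a²⁰, (a¹⁰)³ = a³⁰, (a¹⁰)⁴ = a⁷, (a¹⁰)⁵ = a¹⁷, (a¹⁰)⁶ = a²⁷, (a¹⁰)⁷ = a⁴, (a¹⁰)⁸ = a¹⁴, (a¹⁰)⁹ = a²⁴, (a¹⁰)¹⁰ = a, (a¹⁰)¹¹ = a¹¹, (a¹⁰)¹² = a²¹, (a¹⁰)¹³ = a³¹, (a¹⁰)¹⁴ = a⁸, (a¹⁰)¹⁵ = a¹⁸, (a¹⁰)¹⁶ = a²⁸, (a¹⁰)¹⁷ = a⁵, (a¹⁰)¹⁸ = a¹⁵, (a¹⁰)¹⁹ = a²⁵, (a¹⁰)²⁰ = a², (a¹⁰)²¹ = a¹², (a¹⁰)²² = a²², (a¹⁰)²³ = a³², (a¹⁰)²⁴ = a⁹, (a¹⁰)²⁵ = a¹⁹, (a¹⁰)²⁶ = a²⁹, (a¹⁰)²⁷ = a⁶, (a¹⁰)²⁸ = a¹⁶, (a¹⁰)²⁹ = a²⁶, (a¹⁰)³⁰ = a³, (a¹⁰)³¹ = a¹³, (a¹⁰)³² = a²³, (a¹⁰)³³ = e.
The smallest positive k with (a¹⁰)ᵏ = e is 33, so |⟨a¹⁰⟩| = 33.

Answer: 33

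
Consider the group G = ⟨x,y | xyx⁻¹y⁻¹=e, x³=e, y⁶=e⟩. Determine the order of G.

Enumerate words in the generators, reducing via the relations: the distinct elements are
  {e, x, y, xy, x², y², y³, y⁴, y⁵, xy², xy³, xy⁴, xy⁵, x²y, x²y², x²y³, x²y⁴, x²y⁵}.
No further products give new elements, so |G| = 18.

Answer: 18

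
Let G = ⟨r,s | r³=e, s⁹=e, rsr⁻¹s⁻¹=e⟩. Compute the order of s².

Compute successive powers until reaching e:
  (s²)¹ = s², (s²)² = s⁴, (s²)³ = s⁶, (s²)⁴ = s⁸, (s²)⁵ = s, (s²)⁶ = s³, (s²)⁷ = s⁵, (s²)⁸ = s⁷, (s²)⁹ = e.
The smallest positive k with (s²)ᵏ = e is 9.

Answer: 9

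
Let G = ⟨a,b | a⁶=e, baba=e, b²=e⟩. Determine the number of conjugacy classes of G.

The conjugacy classes (representative and size) are:
  [e] (size 1), [a⁵] (size 2), [a⁴] (size 2), [a³] (size 1), [b] (size 3), [a³b] (size 3).
Class equation: 1 + 2 + 2 + 1 + 3 + 3 = 12 = |G|. So G has 6 conjugacy classes.

Answer: 6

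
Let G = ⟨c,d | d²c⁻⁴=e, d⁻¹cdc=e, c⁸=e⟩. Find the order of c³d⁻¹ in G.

Compute successive powers until reaching e:
  (c³d⁻¹)¹ = c³d⁻¹, (c³d⁻¹)² = c⁴, (c³d⁻¹)³ = c³d, (c³d⁻¹)⁴ = e.
The smallest positive k with (c³d⁻¹)ᵏ = e is 4.

Answer: 4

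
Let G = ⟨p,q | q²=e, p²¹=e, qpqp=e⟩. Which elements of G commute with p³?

⟨p³⟩ ⊆ C_G(p³) since powers of p³ commute with p³; so |C_G(p³)| ≥ |⟨p³⟩| = 7.
By orbit–stabilizer, |C_G(p³)| = |G| / |conj. class of p³| = 42 / 2 = 21.
The 21 elements commuting with p³ are {e, p, p², p³, p⁴, p⁵, p⁶, p⁷, p⁸, p⁹, p¹⁰, p¹¹, p¹², p¹³, p¹⁴, p¹⁵, p¹⁶, p¹⁷, p¹⁸, p¹⁹, p²⁰}.

Answer: {e, p, p², p³, p⁴, p⁵, p⁶, p⁷, p⁸, p⁹, p¹⁰, p¹¹, p¹², p¹³, p¹⁴, p¹⁵, p¹⁶, p¹⁷, p¹⁸, p¹⁹, p²⁰}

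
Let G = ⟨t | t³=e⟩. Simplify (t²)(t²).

Compute (t²) · (t²) by multiplying left to right and reducing via the relations at each step:
  (t²) · t² = t

Answer: t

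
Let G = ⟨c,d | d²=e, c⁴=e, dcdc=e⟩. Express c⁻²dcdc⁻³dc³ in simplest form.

Multiply left to right, reducing at each step:
  (c²) · d = c²d
  (c²d) · c = cd
  (cd) · d = c
  c · c⁻³ = c²
  (c²) · d = c²d
  (c²d) · c³ = c³d

Answer: c³d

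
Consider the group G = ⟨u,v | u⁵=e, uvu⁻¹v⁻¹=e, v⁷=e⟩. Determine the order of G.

Enumerate words in the generators, reducing via the relations: the distinct elements are
  {e, u, v, uv, u², u³, u⁴, v², v³, v⁴, v⁵, v⁶, uv², uv³, uv⁴, uv⁵, uv⁶, u²v, u³v, u⁴v, u²v², u²v³, u²v⁴, u²v⁵, u²v⁶, u³v², u³v³, u³v⁴, u³v⁵, u³v⁶, u⁴v², u⁴v³, u⁴v⁴, u⁴v⁵, u⁴v⁶}.
No further products give new elements, so |G| = 35.

Answer: 35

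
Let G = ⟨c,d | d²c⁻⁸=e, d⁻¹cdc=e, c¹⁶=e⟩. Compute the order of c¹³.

Compute successive powers until reaching e:
  (c¹³)¹ = c¹³, (c¹³)² = c¹⁰, (c¹³)³ = c⁷, (c¹³)⁴ = c⁴, (c¹³)⁵ = c, (c¹³)⁶ = c¹⁴, (c¹³)⁷ = c¹¹, (c¹³)⁸ = c⁸, (c¹³)⁹ = c⁵, (c¹³)¹⁰ = c², (c¹³)¹¹ = c¹⁵, (c¹³)¹² = c¹², (c¹³)¹³ = c⁹, (c¹³)¹⁴ = c⁶, (c¹³)¹⁵ = c³, (c¹³)¹⁶ = e.
The smallest positive k with (c¹³)ᵏ = e is 16.

Answer: 16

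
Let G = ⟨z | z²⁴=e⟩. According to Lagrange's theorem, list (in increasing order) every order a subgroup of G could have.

|G| = 24 = 2³ · 3. By Lagrange's theorem the order of any subgroup divides 24; the divisors of 24 are 1, 2, 3, 4, 6, 8, 12, 24.

Answer: 1, 2, 3, 4, 6, 8, 12, 24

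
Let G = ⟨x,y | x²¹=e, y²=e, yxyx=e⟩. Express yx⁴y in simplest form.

Multiply left to right, reducing at each step:
  y · x⁴ = x¹⁷y
  (x¹⁷y) · y = x¹⁷

Answer: x¹⁷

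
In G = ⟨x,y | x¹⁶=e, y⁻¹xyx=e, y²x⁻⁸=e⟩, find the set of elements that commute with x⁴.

⟨x⁴⟩ ⊆ C_G(x⁴) since powers of x⁴ commute with x⁴; so |C_G(x⁴)| ≥ |⟨x⁴⟩| = 4.
By orbit–stabilizer, |C_G(x⁴)| = |G| / |conj. class of x⁴| = 32 / 2 = 16.
The 16 elements commuting with x⁴ are {e, x, x², x³, x⁴, x⁵, x⁶, x⁷, x⁸, x⁹, x¹⁰, x¹¹, x¹², x¹³, x¹⁴, x¹⁵}.

Answer: {e, x, x², x³, x⁴, x⁵, x⁶, x⁷, x⁸, x⁹, x¹⁰, x¹¹, x¹², x¹³, x¹⁴, x¹⁵}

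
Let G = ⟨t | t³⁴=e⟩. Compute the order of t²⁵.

Compute successive powers until reaching e:
  (t²⁵)¹ = t²⁵, (t²⁵)² = t¹⁶, (t²⁵)³ = t⁷, (t²⁵)⁴ = t³², (t²⁵)⁵ = t²³, (t²⁵)⁶ = t¹⁴, (t²⁵)⁷ = t⁵, (t²⁵)⁸ = t³⁰, (t²⁵)⁹ = t²¹, (t²⁵)¹⁰ = t¹², (t²⁵)¹¹ = t³, (t²⁵)¹² = t²⁸, (t²⁵)¹³ = t¹⁹, (t²⁵)¹⁴ = t¹⁰, (t²⁵)¹⁵ = t, (t²⁵)¹⁶ = t²⁶, (t²⁵)¹⁷ = t¹⁷, (t²⁵)¹⁸ = t⁸, (t²⁵)¹⁹ = t³³, (t²⁵)²⁰ = t²⁴, (t²⁵)²¹ = t¹⁵, (t²⁵)²² = t⁶, (t²⁵)²³ = t³¹, (t²⁵)²⁴ = t²², (t²⁵)²⁵ = t¹³, (t²⁵)²⁶ = t⁴, (t²⁵)²⁷ = t²⁹, (t²⁵)²⁸ = t²⁰, (t²⁵)²⁹ = t¹¹, (t²⁵)³⁰ = t², (t²⁵)³¹ = t²⁷, (t²⁵)³² = t¹⁸, (t²⁵)³³ = t⁹, (t²⁵)³⁴ = e.
The smallest positive k with (t²⁵)ᵏ = e is 34.

Answer: 34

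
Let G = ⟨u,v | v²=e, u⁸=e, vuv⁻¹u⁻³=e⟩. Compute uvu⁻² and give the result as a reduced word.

Multiply left to right, reducing at each step:
  u · v = uv
  (uv) · u⁻² = u³v

Answer: u³v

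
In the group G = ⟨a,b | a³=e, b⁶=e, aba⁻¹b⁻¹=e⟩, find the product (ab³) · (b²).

Compute (ab³) · (b²) by multiplying left to right and reducing via the relations at each step:
  (ab³) · b² = ab⁵

Answer: ab⁵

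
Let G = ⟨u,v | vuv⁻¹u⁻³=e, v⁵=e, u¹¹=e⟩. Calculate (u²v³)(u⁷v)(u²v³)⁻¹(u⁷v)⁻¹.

[(u²v³), (u⁷v)] = (u²v³)·(u⁷v)·(u²v³)⁻¹·(u⁷v)⁻¹.
  (u²v³) · (u⁷v) = u⁴v⁴
  (u⁴v⁴) · (u⁴v²) = u⁹v
  (u⁹v) · (u⁵v⁴) = u²

Answer: u²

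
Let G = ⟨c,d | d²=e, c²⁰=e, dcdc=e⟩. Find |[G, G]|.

G' = [G, G] is generated by all commutators. The generator-pair commutators are: [c, d] = c².
The subgroup they normally generate is {e, c², c⁴, c⁶, c⁸, c¹⁰, c¹², c¹⁴, c¹⁶, c¹⁸}, of order 10.
Check: |G/G'| = 40/10 = 4 is the order of the abelianisation.

Answer: 10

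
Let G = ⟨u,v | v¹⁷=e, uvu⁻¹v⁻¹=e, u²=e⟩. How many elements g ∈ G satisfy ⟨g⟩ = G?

G is cyclic of order 34. An element generates G iff its order is 34, and a cyclic group of order 34 has exactly φ(34) = 16 such elements.

Answer: 16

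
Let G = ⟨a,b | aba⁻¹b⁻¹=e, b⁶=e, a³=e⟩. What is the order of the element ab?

Compute successive powers until reaching e:
  (ab)¹ = ab, (ab)² = a²b², (ab)³ = b³, (ab)⁴ = ab⁴, (ab)⁵ = a²b⁵, (ab)⁶ = e.
The smallest positive k with (ab)ᵏ = e is 6.

Answer: 6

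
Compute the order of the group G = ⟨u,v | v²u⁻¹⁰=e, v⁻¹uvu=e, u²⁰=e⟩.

Enumerate words in the generators, reducing via the relations: the distinct elements are
  {e, u, v, uv, u², u³, u⁴, u⁵, u⁶, u⁷, u⁸, u⁹, u²v, u³v, u¹², u¹³, u¹¹, u¹⁰, u¹⁴, u¹⁵, u¹⁶, u¹⁷, u¹⁸, u¹⁹, u⁴v, u⁵v, u⁶v, u⁷v, u⁸v, u⁹v, v⁻¹, uv⁻¹, u²v⁻¹, u³v⁻¹, u⁴v⁻¹, u⁵v⁻¹, u⁶v⁻¹, u⁷v⁻¹, u⁸v⁻¹, u⁹v⁻¹}.
No further products give new elements, so |G| = 40.

Answer: 40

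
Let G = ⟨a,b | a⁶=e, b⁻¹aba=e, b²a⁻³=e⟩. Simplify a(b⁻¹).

Compute a · (b⁻¹) by multiplying left to right and reducing via the relations at each step:
  a · b⁻¹ = ab⁻¹

Answer: ab⁻¹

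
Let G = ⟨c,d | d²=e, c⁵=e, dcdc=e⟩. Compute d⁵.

Compute successive powers of d, reducing at each step:
  d²: d · d = e
  d³: e · d = d
  d⁴: d · d = e
  d⁵: e · d = d

Answer: d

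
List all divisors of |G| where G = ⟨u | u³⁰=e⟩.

|G| = 30 = 2 · 3 · 5. By Lagrange's theorem the order of any subgroup divides 30; the divisors of 30 are 1, 2, 3, 5, 6, 10, 15, 30.

Answer: 1, 2, 3, 5, 6, 10, 15, 30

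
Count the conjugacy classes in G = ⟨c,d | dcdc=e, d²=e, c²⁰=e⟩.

The conjugacy classes (representative and size) are:
  [e] (size 1), [c] (size 2), [c¹⁸] (size 2), [c³] (size 2), [c⁴] (size 2), [c¹⁵] (size 2), [c¹⁴] (size 2), [c⁷] (size 2), [c¹²] (size 2), [c¹¹] (size 2), [c¹⁰] (size 1), [c¹⁸d] (size 10), [c⁵d] (size 10).
Class equation: 1 + 2 + 2 + 2 + 2 + 2 + 2 + 2 + 2 + 2 + 1 + 10 + 10 = 40 = |G|. So G has 13 conjugacy classes.

Answer: 13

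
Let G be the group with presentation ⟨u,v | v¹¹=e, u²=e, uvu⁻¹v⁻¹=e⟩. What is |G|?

Enumerate words in the generators, reducing via the relations: the distinct elements are
  {e, u, v, uv, v², v³, v⁴, v⁵, v⁶, v⁷, v⁸, v⁹, uv², uv³, uv⁴, uv⁵, uv⁶, uv⁷, uv⁸, uv⁹, v¹⁰, uv¹⁰}.
No further products give new elements, so |G| = 22.

Answer: 22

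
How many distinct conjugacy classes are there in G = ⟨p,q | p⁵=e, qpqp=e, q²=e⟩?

The conjugacy classes (representative and size) are:
  [e] (size 1), [p] (size 2), [p²] (size 2), [q] (size 5).
Class equation: 1 + 2 + 2 + 5 = 10 = |G|. So G has 4 conjugacy classes.

Answer: 4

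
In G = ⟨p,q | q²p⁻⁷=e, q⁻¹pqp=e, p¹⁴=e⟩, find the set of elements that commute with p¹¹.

⟨p¹¹⟩ ⊆ C_G(p¹¹) since powers of p¹¹ commute with p¹¹; so |C_G(p¹¹)| ≥ |⟨p¹¹⟩| = 14.
By orbit–stabilizer, |C_G(p¹¹)| = |G| / |conj. class of p¹¹| = 28 / 2 = 14.
The 14 elements commuting with p¹¹ are {e, p, p², p³, p⁴, p⁵, p⁶, p⁷, p⁸, p⁹, p¹⁰, p¹¹, p¹², p¹³}.

Answer: {e, p, p², p³, p⁴, p⁵, p⁶, p⁷, p⁸, p⁹, p¹⁰, p¹¹, p¹², p¹³}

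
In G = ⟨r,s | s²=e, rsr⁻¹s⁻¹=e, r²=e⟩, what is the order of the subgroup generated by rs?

|⟨rs⟩| equals the order of rs. Compute successive powers until reaching e:
  (rs)¹ = rs, (rs)² = e.
The smallest positive k with (rs)ᵏ = e is 2, so |⟨rs⟩| = 2.

Answer: 2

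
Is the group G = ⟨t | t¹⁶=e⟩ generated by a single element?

|G| = 16. The element t has order 16 (its powers give 16 distinct elements), so ⟨t⟩ = G and G is cyclic.

Answer: Yes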